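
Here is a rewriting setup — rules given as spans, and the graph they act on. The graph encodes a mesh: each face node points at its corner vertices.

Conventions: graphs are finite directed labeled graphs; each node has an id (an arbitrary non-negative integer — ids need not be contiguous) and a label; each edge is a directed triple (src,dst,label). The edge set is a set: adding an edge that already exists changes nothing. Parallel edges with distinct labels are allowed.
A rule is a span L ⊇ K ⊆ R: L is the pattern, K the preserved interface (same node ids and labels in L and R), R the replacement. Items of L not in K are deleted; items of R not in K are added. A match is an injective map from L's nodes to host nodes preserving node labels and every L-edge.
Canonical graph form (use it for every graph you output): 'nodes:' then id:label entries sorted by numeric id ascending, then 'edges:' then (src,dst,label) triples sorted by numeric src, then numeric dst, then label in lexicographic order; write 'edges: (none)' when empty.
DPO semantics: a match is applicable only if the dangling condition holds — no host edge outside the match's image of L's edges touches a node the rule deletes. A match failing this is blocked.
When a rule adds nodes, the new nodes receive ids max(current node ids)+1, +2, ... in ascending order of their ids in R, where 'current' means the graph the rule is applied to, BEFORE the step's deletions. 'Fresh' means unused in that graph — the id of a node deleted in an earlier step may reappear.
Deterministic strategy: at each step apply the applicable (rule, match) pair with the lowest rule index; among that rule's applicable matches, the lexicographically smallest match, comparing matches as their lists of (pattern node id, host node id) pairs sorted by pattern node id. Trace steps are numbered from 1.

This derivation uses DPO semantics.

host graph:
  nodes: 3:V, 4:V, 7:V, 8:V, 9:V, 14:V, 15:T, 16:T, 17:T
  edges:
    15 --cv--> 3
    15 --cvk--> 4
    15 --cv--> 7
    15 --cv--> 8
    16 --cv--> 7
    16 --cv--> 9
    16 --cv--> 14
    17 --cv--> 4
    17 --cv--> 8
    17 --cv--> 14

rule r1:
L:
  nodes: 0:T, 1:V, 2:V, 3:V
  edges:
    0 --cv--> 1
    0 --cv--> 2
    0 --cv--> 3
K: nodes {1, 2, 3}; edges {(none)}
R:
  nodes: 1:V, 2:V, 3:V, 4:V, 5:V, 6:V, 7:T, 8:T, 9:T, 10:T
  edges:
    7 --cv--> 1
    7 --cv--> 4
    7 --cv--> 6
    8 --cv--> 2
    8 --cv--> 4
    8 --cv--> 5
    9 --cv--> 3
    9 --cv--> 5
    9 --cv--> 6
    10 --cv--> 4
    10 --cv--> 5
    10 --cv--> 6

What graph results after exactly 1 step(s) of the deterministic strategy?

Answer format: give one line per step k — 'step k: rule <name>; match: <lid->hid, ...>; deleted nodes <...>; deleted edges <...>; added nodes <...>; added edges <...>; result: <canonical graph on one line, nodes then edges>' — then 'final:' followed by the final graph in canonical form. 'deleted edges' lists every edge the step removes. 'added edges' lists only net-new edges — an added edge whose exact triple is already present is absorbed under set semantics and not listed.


step 1: rule r1; match: 0->16, 1->7, 2->9, 3->14; deleted nodes 16; deleted edges (16,7,cv); (16,9,cv); (16,14,cv); added nodes 18, 19, 20, 21, 22, 23, 24; added edges (21,7,cv); (21,18,cv); (21,20,cv); (22,9,cv); (22,18,cv); (22,19,cv); (23,14,cv); (23,19,cv); (23,20,cv); (24,18,cv); (24,19,cv); (24,20,cv); result: nodes: 3:V, 4:V, 7:V, 8:V, 9:V, 14:V, 15:T, 17:T, 18:V, 19:V, 20:V, 21:T, 22:T, 23:T, 24:T edges: (15,3,cv); (15,4,cvk); (15,7,cv); (15,8,cv); (17,4,cv); (17,8,cv); (17,14,cv); (21,7,cv); (21,18,cv); (21,20,cv); (22,9,cv); (22,18,cv); (22,19,cv); (23,14,cv); (23,19,cv); (23,20,cv); (24,18,cv); (24,19,cv); (24,20,cv)
final:
nodes: 3:V, 4:V, 7:V, 8:V, 9:V, 14:V, 15:T, 17:T, 18:V, 19:V, 20:V, 21:T, 22:T, 23:T, 24:T
edges: (15,3,cv); (15,4,cvk); (15,7,cv); (15,8,cv); (17,4,cv); (17,8,cv); (17,14,cv); (21,7,cv); (21,18,cv); (21,20,cv); (22,9,cv); (22,18,cv); (22,19,cv); (23,14,cv); (23,19,cv); (23,20,cv); (24,18,cv); (24,19,cv); (24,20,cv)


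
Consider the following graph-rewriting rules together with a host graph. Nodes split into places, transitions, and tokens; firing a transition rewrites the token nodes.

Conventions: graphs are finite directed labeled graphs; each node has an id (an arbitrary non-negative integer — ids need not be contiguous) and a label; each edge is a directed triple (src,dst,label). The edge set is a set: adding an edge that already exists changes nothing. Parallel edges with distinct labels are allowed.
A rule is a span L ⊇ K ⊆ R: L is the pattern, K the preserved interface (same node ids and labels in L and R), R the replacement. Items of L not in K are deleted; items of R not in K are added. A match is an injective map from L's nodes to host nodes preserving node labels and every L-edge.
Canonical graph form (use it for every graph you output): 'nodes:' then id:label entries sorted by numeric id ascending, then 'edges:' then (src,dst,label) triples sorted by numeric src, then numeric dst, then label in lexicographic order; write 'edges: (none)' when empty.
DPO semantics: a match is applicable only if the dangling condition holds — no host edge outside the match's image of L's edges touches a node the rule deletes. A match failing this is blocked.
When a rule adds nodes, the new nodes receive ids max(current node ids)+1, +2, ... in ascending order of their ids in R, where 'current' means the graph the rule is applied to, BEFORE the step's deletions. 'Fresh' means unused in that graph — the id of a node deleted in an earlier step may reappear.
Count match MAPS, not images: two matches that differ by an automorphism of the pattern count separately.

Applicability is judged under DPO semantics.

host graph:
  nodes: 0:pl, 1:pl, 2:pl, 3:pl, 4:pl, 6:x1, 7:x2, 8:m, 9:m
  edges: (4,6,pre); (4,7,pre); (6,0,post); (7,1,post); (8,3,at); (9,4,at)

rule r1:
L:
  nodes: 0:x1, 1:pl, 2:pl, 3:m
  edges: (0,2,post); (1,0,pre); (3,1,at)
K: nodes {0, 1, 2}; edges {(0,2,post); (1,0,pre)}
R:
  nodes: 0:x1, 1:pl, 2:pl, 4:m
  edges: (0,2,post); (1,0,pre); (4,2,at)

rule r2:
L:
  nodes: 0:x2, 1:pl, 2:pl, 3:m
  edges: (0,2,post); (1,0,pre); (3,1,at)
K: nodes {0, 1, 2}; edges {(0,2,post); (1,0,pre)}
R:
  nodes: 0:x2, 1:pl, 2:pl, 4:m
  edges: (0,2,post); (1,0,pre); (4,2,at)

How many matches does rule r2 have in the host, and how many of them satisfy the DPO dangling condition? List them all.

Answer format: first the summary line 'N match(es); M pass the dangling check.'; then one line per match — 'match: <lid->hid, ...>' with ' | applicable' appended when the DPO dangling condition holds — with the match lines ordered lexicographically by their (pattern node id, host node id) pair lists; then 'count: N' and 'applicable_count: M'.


1 match(es); 1 pass the dangling check.
match: 0->7, 1->4, 2->1, 3->9 | applicable
count: 1
applicable_count: 1


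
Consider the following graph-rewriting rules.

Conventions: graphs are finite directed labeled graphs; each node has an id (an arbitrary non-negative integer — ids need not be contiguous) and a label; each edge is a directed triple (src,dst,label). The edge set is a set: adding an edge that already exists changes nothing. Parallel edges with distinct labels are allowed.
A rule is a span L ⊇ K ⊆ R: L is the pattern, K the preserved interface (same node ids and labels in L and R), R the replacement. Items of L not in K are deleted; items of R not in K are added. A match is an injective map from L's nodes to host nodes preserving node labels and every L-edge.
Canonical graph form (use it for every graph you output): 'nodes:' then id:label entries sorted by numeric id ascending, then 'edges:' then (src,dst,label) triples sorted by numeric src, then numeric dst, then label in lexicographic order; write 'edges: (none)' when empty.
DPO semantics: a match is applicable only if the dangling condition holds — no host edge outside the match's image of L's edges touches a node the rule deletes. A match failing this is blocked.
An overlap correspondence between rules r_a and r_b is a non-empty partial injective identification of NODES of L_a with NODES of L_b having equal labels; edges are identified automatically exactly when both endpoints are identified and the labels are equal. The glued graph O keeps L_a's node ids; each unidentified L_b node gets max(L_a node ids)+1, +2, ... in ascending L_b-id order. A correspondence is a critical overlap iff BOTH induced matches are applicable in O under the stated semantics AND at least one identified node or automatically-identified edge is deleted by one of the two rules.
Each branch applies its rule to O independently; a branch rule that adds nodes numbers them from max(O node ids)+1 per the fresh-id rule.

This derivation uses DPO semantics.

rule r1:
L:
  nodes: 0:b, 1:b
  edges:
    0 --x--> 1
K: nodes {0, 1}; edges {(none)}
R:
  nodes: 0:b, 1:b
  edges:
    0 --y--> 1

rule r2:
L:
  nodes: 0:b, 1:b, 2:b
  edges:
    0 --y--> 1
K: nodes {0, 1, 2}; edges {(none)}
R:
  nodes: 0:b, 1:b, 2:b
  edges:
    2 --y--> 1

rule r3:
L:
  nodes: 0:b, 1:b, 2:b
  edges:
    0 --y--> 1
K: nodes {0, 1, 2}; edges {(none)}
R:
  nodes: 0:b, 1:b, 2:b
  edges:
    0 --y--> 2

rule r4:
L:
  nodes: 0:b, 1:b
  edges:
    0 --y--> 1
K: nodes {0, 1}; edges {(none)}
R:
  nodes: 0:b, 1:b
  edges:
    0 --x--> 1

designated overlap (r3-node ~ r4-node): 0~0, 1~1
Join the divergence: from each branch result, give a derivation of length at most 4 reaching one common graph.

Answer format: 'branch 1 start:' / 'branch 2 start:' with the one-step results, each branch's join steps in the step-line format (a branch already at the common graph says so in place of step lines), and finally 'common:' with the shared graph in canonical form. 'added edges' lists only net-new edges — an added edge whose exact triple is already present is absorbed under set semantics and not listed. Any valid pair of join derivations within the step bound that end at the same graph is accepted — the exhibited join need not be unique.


branch 1 start:
nodes: 0:b, 1:b, 2:b
edges: (0,2,y)
branch 2 start:
nodes: 0:b, 1:b, 2:b
edges: (0,1,x)
branch 1 step 1: rule r3; match: 0->0, 1->2, 2->1; deleted nodes (none); deleted edges (0,2,y); added nodes (none); added edges (0,1,y); result: nodes: 0:b, 1:b, 2:b edges: (0,1,y)
branch 2 step 1: rule r1; match: 0->0, 1->1; deleted nodes (none); deleted edges (0,1,x); added nodes (none); added edges (0,1,y); result: nodes: 0:b, 1:b, 2:b edges: (0,1,y)
common:
nodes: 0:b, 1:b, 2:b
edges: (0,1,y)


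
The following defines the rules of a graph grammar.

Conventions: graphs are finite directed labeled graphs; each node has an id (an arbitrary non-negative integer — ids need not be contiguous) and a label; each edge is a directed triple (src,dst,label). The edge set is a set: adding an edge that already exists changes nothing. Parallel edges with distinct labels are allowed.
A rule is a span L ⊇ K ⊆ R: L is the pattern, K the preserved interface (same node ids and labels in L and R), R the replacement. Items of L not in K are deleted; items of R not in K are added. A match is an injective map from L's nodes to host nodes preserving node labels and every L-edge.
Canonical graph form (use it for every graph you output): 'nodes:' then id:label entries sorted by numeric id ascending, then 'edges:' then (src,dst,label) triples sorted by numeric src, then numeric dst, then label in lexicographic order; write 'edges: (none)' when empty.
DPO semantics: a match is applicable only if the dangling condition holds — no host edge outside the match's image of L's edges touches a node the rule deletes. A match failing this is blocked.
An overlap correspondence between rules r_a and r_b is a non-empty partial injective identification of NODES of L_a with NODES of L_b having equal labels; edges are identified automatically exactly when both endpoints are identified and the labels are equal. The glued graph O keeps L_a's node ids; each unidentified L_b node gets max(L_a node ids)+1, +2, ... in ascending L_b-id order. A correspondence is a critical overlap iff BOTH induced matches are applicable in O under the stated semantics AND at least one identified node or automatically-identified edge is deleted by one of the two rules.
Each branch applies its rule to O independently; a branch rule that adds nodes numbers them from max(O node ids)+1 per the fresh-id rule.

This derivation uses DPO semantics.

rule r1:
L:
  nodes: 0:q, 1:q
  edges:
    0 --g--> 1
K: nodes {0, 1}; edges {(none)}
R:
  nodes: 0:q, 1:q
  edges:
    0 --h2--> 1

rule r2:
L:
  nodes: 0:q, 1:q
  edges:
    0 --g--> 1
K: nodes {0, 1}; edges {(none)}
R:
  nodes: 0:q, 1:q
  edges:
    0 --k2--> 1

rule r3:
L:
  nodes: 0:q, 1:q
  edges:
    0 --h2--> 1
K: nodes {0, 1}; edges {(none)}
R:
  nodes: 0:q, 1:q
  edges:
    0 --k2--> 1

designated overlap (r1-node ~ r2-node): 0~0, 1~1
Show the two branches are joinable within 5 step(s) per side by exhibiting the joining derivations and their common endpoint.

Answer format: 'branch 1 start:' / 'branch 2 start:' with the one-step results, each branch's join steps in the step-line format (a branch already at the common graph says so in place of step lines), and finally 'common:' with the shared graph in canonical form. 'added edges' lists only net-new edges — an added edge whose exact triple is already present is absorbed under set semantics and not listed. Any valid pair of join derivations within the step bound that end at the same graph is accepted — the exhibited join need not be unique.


branch 1 start:
nodes: 0:q, 1:q
edges: (0,1,h2)
branch 2 start:
nodes: 0:q, 1:q
edges: (0,1,k2)
branch 1 step 1: rule r3; match: 0->0, 1->1; deleted nodes (none); deleted edges (0,1,h2); added nodes (none); added edges (0,1,k2); result: nodes: 0:q, 1:q edges: (0,1,k2)
branch 2: already at the common graph (0 steps)
common:
nodes: 0:q, 1:q
edges: (0,1,k2)


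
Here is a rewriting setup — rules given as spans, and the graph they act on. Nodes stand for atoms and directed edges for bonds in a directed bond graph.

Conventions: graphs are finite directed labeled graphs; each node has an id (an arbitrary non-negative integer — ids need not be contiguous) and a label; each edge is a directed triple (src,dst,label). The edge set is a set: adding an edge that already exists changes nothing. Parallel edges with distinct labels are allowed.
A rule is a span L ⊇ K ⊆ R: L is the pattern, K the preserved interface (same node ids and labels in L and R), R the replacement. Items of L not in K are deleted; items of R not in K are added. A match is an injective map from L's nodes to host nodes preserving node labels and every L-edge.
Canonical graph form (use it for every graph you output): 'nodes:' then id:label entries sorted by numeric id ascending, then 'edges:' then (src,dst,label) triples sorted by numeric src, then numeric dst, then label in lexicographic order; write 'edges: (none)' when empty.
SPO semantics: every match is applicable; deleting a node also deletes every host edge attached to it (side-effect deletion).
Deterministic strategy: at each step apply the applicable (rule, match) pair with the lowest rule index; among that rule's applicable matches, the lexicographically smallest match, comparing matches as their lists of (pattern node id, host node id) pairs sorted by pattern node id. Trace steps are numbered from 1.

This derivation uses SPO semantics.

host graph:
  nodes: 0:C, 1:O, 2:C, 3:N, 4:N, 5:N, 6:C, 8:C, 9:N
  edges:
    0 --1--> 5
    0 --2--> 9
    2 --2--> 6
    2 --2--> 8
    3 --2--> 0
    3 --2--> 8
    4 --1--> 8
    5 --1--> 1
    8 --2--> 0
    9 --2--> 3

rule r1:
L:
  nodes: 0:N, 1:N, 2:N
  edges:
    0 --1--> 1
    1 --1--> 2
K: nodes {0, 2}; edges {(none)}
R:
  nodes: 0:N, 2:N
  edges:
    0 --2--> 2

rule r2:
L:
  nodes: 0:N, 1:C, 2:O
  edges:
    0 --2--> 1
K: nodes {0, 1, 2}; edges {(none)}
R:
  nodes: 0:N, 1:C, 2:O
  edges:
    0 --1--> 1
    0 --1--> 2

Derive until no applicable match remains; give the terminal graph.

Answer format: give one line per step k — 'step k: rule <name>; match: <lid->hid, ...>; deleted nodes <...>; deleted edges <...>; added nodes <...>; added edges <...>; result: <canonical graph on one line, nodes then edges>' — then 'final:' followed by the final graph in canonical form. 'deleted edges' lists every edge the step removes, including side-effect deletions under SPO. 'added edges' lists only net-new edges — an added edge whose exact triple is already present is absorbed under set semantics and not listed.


step 1: rule r2; match: 0->3, 1->0, 2->1; deleted nodes (none); deleted edges (3,0,2); added nodes (none); added edges (3,0,1); (3,1,1); result: nodes: 0:C, 1:O, 2:C, 3:N, 4:N, 5:N, 6:C, 8:C, 9:N edges: (0,5,1); (0,9,2); (2,6,2); (2,8,2); (3,0,1); (3,1,1); (3,8,2); (4,8,1); (5,1,1); (8,0,2); (9,3,2)
step 2: rule r2; match: 0->3, 1->8, 2->1; deleted nodes (none); deleted edges (3,8,2); added nodes (none); added edges (3,8,1); result: nodes: 0:C, 1:O, 2:C, 3:N, 4:N, 5:N, 6:C, 8:C, 9:N edges: (0,5,1); (0,9,2); (2,6,2); (2,8,2); (3,0,1); (3,1,1); (3,8,1); (4,8,1); (5,1,1); (8,0,2); (9,3,2)
final:
nodes: 0:C, 1:O, 2:C, 3:N, 4:N, 5:N, 6:C, 8:C, 9:N
edges: (0,5,1); (0,9,2); (2,6,2); (2,8,2); (3,0,1); (3,1,1); (3,8,1); (4,8,1); (5,1,1); (8,0,2); (9,3,2)


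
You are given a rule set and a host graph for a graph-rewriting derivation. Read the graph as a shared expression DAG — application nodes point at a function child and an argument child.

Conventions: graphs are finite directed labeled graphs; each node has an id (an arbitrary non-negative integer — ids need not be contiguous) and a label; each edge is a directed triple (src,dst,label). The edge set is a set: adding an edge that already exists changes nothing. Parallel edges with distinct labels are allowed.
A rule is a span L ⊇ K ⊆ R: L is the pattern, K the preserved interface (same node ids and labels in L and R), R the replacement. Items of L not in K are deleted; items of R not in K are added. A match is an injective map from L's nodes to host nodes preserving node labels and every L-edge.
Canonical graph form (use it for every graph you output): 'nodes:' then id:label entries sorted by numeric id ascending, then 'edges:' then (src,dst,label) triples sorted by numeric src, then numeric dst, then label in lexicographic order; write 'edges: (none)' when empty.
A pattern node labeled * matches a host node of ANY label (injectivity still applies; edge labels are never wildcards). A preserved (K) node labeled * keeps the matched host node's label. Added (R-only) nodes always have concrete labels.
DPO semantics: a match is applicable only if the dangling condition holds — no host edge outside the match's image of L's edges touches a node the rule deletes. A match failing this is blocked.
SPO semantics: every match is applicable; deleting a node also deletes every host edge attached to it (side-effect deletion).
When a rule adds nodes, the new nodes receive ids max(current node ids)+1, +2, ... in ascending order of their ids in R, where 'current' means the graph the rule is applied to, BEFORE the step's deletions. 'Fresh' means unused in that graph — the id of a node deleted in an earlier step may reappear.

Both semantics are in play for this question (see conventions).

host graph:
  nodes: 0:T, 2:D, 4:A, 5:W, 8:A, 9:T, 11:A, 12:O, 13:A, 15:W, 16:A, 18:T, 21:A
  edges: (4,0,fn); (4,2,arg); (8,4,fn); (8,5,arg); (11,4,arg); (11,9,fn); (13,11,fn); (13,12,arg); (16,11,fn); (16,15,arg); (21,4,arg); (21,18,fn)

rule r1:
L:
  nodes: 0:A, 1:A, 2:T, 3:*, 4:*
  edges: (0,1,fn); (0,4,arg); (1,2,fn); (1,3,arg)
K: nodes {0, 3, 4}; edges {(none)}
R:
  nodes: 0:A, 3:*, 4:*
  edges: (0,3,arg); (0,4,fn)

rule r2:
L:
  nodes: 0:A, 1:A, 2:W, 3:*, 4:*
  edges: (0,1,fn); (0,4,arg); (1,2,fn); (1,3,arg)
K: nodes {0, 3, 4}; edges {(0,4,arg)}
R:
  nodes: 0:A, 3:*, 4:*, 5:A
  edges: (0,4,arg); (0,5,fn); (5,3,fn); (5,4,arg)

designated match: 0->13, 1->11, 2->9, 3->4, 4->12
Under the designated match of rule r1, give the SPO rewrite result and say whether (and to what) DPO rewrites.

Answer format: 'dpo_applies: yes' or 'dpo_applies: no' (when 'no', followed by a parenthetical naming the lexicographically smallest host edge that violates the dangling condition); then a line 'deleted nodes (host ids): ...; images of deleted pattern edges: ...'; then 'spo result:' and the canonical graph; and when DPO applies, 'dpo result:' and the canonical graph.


dpo_applies: no
(the rule deletes node 11, which keeps host edge (16,11,fn) outside the match image — the dangling condition fails, DPO blocks; SPO proceeds and side-deletes such edges)
deleted nodes (host ids): 9, 11; images of deleted pattern edges: (11,4,arg); (11,9,fn); (13,11,fn); (13,12,arg)
spo result:
nodes: 0:T, 2:D, 4:A, 5:W, 8:A, 12:O, 13:A, 15:W, 16:A, 18:T, 21:A
edges: (4,0,fn); (4,2,arg); (8,4,fn); (8,5,arg); (13,4,arg); (13,12,fn); (16,15,arg); (21,4,arg); (21,18,fn)


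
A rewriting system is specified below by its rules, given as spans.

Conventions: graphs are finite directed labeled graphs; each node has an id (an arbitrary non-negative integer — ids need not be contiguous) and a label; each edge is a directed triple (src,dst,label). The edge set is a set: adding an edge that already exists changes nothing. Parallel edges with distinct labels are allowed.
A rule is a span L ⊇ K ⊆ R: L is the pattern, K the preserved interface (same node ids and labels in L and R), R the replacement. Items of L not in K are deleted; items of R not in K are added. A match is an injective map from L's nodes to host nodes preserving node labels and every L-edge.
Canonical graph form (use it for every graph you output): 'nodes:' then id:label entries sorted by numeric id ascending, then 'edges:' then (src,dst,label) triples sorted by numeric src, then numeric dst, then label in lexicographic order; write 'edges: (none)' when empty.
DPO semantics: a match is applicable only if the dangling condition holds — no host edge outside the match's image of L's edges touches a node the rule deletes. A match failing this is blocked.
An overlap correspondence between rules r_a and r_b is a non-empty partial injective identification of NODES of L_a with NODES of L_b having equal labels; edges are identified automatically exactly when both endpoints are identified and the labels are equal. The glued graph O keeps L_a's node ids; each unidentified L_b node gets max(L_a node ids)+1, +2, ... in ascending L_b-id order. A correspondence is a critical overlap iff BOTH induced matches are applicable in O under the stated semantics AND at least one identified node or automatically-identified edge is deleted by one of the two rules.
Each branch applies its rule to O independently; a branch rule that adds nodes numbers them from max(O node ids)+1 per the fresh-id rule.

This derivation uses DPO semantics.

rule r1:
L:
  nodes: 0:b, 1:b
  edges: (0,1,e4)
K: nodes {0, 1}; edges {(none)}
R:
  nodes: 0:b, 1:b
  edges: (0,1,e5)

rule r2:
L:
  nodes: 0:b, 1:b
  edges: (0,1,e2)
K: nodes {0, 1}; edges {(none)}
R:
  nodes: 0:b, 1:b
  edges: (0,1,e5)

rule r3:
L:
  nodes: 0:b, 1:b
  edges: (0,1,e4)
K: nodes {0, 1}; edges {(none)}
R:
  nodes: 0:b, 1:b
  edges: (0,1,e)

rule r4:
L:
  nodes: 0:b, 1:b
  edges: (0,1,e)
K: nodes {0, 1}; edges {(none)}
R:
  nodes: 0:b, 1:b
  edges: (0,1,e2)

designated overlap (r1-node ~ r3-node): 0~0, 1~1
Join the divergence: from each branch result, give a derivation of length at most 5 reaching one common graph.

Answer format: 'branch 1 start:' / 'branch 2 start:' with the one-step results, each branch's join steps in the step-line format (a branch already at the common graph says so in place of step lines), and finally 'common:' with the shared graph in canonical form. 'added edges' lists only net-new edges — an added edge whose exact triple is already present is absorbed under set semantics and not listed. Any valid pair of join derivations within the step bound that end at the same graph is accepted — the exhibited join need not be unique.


branch 1 start:
nodes: 0:b, 1:b
edges: (0,1,e5)
branch 2 start:
nodes: 0:b, 1:b
edges: (0,1,e)
branch 1: already at the common graph (0 steps)
branch 2 step 1: rule r4; match: 0->0, 1->1; deleted nodes (none); deleted edges (0,1,e); added nodes (none); added edges (0,1,e2); result: nodes: 0:b, 1:b edges: (0,1,e2)
branch 2 step 2: rule r2; match: 0->0, 1->1; deleted nodes (none); deleted edges (0,1,e2); added nodes (none); added edges (0,1,e5); result: nodes: 0:b, 1:b edges: (0,1,e5)
common:
nodes: 0:b, 1:b
edges: (0,1,e5)


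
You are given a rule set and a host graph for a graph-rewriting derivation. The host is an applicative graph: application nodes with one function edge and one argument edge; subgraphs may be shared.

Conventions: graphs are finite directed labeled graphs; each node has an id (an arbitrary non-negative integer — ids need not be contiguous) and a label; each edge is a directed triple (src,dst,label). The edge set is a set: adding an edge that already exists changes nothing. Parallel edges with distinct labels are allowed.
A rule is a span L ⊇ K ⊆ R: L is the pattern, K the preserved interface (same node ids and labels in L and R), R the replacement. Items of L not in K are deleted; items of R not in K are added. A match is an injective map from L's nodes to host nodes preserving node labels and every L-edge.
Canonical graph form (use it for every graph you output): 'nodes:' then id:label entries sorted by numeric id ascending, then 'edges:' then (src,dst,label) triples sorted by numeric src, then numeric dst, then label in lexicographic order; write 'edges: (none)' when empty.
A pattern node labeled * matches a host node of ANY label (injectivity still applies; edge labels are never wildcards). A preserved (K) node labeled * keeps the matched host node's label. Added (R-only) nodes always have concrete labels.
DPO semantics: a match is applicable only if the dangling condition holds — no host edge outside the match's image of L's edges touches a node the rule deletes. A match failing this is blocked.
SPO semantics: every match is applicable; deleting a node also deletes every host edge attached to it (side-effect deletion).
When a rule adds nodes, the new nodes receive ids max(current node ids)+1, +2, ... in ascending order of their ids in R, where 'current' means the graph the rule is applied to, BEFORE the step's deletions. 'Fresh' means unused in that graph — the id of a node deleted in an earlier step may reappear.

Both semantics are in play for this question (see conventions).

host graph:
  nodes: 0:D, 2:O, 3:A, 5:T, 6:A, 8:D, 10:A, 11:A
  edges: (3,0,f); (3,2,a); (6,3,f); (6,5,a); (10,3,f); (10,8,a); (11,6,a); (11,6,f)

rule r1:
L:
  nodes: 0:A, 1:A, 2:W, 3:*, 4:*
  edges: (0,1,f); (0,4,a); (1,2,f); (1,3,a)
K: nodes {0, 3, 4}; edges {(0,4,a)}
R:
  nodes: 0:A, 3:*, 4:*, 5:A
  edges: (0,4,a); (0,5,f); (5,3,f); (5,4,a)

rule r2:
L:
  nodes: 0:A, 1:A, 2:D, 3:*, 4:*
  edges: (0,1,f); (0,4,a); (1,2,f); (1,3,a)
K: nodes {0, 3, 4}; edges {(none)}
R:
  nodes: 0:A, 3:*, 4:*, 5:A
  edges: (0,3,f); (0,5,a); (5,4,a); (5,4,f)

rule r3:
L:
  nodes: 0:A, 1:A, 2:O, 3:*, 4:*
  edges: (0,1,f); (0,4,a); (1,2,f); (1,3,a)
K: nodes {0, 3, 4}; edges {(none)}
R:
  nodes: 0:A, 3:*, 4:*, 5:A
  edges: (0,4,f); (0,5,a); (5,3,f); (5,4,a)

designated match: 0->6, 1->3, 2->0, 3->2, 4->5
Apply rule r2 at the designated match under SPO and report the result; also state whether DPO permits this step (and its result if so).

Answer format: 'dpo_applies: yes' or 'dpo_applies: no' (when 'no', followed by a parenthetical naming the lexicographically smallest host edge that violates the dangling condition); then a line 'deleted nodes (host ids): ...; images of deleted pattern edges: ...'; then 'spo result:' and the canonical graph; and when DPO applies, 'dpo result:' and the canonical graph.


dpo_applies: no
(the rule deletes node 3, which keeps host edge (10,3,f) outside the match image — the dangling condition fails, DPO blocks; SPO proceeds and side-deletes such edges)
deleted nodes (host ids): 0, 3; images of deleted pattern edges: (3,0,f); (3,2,a); (6,3,f); (6,5,a)
spo result:
nodes: 2:O, 5:T, 6:A, 8:D, 10:A, 11:A, 12:A
edges: (6,2,f); (6,12,a); (10,8,a); (11,6,a); (11,6,f); (12,5,a); (12,5,f)


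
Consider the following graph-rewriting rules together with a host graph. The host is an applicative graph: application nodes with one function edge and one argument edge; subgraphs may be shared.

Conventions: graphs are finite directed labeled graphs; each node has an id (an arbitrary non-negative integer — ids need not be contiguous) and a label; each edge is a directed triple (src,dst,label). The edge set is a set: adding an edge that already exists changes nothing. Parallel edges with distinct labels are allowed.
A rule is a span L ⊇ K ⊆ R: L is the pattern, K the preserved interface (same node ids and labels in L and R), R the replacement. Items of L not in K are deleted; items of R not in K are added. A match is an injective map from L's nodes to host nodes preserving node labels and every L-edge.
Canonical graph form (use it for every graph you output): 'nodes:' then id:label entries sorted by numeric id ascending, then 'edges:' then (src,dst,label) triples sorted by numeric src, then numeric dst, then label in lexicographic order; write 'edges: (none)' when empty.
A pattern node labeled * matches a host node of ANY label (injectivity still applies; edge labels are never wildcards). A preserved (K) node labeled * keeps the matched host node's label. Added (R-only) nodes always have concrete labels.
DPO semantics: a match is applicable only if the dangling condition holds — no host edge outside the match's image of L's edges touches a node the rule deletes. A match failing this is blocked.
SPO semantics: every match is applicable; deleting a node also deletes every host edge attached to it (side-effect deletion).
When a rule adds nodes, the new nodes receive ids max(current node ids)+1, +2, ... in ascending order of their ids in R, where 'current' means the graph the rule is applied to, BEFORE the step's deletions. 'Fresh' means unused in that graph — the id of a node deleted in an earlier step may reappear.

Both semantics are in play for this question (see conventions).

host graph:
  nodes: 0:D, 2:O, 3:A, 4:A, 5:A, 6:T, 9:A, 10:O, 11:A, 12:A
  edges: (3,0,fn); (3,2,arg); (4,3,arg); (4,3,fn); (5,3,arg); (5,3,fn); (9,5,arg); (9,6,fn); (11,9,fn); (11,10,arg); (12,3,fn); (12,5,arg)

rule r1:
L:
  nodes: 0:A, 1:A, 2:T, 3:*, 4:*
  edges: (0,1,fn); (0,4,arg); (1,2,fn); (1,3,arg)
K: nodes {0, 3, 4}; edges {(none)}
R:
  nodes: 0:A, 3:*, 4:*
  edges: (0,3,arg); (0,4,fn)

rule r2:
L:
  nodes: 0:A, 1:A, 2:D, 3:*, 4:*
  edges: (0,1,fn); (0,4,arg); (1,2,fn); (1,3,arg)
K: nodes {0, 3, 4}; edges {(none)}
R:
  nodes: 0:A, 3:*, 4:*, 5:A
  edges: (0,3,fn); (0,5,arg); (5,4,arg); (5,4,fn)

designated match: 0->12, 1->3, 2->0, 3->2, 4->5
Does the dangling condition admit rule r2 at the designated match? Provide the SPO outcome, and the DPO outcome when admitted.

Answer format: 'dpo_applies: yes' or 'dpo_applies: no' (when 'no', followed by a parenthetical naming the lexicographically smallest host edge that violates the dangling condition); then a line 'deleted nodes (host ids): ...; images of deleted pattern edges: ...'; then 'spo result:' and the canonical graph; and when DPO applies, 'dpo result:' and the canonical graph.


dpo_applies: no
(the rule deletes node 3, which keeps host edge (4,3,arg) outside the match image — the dangling condition fails, DPO blocks; SPO proceeds and side-deletes such edges)
deleted nodes (host ids): 0, 3; images of deleted pattern edges: (3,0,fn); (3,2,arg); (12,3,fn); (12,5,arg)
spo result:
nodes: 2:O, 4:A, 5:A, 6:T, 9:A, 10:O, 11:A, 12:A, 13:A
edges: (9,5,arg); (9,6,fn); (11,9,fn); (11,10,arg); (12,2,fn); (12,13,arg); (13,5,arg); (13,5,fn)


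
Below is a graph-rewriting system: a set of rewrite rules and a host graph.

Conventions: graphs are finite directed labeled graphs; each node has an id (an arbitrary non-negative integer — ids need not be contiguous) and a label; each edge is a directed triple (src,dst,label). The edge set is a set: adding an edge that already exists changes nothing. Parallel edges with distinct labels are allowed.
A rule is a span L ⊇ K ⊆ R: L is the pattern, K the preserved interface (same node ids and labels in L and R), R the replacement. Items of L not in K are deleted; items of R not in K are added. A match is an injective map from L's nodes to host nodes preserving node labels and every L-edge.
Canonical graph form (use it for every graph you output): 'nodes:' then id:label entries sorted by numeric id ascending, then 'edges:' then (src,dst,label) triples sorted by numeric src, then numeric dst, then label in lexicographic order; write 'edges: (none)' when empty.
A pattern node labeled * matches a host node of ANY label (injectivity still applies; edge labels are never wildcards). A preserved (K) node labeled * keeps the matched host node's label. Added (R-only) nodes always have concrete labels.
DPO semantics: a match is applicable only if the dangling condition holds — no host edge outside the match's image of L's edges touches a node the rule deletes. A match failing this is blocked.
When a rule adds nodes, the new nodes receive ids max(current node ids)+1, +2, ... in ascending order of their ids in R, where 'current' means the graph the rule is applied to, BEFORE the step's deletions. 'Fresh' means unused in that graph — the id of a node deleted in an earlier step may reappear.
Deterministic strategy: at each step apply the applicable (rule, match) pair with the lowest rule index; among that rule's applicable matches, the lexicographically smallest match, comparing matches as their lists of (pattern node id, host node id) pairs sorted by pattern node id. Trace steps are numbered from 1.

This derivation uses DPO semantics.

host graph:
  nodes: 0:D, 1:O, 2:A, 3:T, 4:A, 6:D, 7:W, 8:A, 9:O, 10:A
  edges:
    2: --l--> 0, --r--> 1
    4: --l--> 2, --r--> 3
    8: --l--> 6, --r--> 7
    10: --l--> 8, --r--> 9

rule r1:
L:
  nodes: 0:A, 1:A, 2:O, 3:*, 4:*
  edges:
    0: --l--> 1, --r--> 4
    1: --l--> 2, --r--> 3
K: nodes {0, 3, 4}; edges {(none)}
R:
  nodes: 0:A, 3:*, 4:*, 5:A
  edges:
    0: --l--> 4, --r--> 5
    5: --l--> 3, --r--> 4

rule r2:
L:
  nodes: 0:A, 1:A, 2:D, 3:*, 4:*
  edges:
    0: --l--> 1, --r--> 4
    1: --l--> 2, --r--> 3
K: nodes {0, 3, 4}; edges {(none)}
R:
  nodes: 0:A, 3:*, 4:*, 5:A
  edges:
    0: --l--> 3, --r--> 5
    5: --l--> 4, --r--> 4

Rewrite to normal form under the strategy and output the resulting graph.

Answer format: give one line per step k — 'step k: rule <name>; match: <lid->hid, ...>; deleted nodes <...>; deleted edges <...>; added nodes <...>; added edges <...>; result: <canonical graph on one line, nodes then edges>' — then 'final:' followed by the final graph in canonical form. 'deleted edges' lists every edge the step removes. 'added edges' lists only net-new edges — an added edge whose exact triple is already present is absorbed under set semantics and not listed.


step 1: rule r2; match: 0->4, 1->2, 2->0, 3->1, 4->3; deleted nodes 0, 2; deleted edges (2,0,l); (2,1,r); (4,2,l); (4,3,r); added nodes 11; added edges (4,1,l); (4,11,r); (11,3,l); (11,3,r); result: nodes: 1:O, 3:T, 4:A, 6:D, 7:W, 8:A, 9:O, 10:A, 11:A edges: (4,1,l); (4,11,r); (8,6,l); (8,7,r); (10,8,l); (10,9,r); (11,3,l); (11,3,r)
step 2: rule r2; match: 0->10, 1->8, 2->6, 3->7, 4->9; deleted nodes 6, 8; deleted edges (8,6,l); (8,7,r); (10,8,l); (10,9,r); added nodes 12; added edges (10,7,l); (10,12,r); (12,9,l); (12,9,r); result: nodes: 1:O, 3:T, 4:A, 7:W, 9:O, 10:A, 11:A, 12:A edges: (4,1,l); (4,11,r); (10,7,l); (10,12,r); (11,3,l); (11,3,r); (12,9,l); (12,9,r)
final:
nodes: 1:O, 3:T, 4:A, 7:W, 9:O, 10:A, 11:A, 12:A
edges: (4,1,l); (4,11,r); (10,7,l); (10,12,r); (11,3,l); (11,3,r); (12,9,l); (12,9,r)


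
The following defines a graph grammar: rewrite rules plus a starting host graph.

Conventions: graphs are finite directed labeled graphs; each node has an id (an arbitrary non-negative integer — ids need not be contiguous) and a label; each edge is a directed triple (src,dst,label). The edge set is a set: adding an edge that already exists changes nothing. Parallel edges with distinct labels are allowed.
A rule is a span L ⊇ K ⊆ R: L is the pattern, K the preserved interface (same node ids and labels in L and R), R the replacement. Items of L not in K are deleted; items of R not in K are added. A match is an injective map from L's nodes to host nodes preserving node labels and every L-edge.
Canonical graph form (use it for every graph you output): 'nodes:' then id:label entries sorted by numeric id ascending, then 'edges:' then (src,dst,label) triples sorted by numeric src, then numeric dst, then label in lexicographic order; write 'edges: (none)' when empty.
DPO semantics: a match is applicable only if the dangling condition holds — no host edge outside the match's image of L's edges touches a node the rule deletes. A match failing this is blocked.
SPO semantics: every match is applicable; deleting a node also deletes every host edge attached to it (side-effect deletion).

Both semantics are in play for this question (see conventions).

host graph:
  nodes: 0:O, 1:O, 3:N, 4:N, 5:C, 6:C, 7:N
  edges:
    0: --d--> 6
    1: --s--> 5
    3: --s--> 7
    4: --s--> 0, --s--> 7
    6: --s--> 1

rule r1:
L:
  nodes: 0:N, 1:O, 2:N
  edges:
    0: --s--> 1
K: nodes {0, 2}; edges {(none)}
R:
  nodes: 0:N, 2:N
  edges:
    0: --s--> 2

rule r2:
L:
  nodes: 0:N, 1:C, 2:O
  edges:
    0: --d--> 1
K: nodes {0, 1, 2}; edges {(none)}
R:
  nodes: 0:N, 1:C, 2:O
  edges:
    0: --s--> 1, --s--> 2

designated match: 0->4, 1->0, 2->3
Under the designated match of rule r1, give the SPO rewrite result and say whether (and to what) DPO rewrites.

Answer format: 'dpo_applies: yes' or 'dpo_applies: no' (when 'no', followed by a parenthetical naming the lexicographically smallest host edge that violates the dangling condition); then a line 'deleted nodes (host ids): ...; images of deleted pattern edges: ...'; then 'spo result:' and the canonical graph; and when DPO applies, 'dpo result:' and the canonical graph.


dpo_applies: no
(the rule deletes node 0, which keeps host edge (0,6,d) outside the match image — the dangling condition fails, DPO blocks; SPO proceeds and side-deletes such edges)
deleted nodes (host ids): 0; images of deleted pattern edges: (4,0,s)
spo result:
nodes: 1:O, 3:N, 4:N, 5:C, 6:C, 7:N
edges: (1,5,s); (3,7,s); (4,3,s); (4,7,s); (6,1,s)


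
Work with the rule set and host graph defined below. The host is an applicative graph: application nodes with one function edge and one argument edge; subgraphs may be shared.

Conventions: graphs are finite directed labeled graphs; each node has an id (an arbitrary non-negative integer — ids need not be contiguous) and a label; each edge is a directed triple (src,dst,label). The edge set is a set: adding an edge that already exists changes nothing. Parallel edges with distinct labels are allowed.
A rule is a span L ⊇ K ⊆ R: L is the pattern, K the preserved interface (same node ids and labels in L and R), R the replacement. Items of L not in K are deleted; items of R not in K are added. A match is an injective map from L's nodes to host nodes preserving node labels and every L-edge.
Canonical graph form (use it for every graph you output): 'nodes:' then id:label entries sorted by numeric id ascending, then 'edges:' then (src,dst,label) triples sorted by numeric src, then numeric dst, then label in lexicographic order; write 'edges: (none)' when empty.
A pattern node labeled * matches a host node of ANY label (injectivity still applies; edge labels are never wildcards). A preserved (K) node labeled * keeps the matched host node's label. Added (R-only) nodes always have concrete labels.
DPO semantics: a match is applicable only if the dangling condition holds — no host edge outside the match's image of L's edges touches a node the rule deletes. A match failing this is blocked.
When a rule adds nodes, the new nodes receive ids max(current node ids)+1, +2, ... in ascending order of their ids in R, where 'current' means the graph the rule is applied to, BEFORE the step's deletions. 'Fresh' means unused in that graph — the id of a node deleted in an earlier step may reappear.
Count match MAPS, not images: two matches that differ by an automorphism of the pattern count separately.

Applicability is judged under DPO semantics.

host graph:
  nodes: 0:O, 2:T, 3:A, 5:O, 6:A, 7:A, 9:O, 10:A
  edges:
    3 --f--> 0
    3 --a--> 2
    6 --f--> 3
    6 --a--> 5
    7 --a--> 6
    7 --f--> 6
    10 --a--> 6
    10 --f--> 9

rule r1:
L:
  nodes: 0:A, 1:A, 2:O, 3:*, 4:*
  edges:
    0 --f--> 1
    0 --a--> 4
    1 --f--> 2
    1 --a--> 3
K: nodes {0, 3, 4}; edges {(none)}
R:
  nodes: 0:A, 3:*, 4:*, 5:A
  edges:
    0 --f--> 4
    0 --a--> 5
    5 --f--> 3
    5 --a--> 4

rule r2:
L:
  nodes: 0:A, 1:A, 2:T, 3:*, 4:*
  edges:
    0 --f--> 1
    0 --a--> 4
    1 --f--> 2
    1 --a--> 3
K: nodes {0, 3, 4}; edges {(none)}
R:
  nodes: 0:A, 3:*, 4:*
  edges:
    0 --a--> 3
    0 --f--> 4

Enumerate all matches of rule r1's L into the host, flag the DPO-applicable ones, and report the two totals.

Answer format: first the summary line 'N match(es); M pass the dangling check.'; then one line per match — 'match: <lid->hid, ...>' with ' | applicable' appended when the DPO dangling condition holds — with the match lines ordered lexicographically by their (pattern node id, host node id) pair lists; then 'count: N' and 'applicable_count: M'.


1 match(es); 1 pass the dangling check.
match: 0->6, 1->3, 2->0, 3->2, 4->5 | applicable
count: 1
applicable_count: 1
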